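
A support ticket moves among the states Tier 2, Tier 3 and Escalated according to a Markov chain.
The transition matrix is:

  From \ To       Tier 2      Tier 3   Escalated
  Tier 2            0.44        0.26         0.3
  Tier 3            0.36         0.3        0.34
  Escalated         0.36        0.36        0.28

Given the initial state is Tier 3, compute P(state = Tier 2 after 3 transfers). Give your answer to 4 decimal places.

Propagate the distribution vector 3 transfers from Tier 3.
After 0 transfers: (0.0000, 1.0000, 0.0000)
After 1 transfer: (0.3600, 0.3000, 0.3400)
After 2 transfers: (0.3888, 0.3060, 0.3052)
After 3 transfers: (0.3911, 0.3028, 0.3061)
P(in Tier 2 after 3 transfers) = 0.3911

0.3911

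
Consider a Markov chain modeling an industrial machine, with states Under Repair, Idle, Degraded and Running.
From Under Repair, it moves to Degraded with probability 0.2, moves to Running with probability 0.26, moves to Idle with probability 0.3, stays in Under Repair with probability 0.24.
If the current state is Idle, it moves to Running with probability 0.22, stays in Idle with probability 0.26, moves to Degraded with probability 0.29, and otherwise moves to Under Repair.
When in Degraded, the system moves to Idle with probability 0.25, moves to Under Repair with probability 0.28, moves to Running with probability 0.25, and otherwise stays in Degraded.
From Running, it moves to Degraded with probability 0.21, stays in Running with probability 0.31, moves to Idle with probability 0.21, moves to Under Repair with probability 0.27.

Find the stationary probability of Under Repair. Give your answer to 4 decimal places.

0.2545

Let the stationary distribution be π with π = πP and π_1 + π_2 + π_3 + π_4 = 1.
π_1 = 0.24·π_1 + 0.23·π_2 + 0.28·π_3 + 0.27·π_4
π_2 = 0.3·π_1 + 0.26·π_2 + 0.25·π_3 + 0.21·π_4
π_3 = 0.2·π_1 + 0.29·π_2 + 0.22·π_3 + 0.21·π_4
Solving with the normalization constraint gives π = (0.2545, 0.2549, 0.2301, 0.2605).
So the stationary probability of Under Repair is 0.2545.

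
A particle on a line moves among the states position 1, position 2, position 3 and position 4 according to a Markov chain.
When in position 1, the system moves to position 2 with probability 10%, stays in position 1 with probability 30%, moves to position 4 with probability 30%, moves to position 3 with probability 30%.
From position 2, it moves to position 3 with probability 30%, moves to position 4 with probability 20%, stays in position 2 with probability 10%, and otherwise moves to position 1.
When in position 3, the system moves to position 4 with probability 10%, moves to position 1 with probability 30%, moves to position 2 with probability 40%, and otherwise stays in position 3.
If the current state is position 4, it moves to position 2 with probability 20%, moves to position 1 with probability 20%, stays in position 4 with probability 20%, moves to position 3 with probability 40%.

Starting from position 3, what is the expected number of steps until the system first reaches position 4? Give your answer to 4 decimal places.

Let t(s) be the expected number of steps to first reach position 4 from state s, with t(position 4) = 0. Conditioning on the first step:
t(position 1) = 1 + 0.3·t(position 1) + 0.1·t(position 2) + 0.3·t(position 3)
t(position 2) = 1 + 0.4·t(position 1) + 0.1·t(position 2) + 0.3·t(position 3)
t(position 3) = 1 + 0.3·t(position 1) + 0.4·t(position 2) + 0.2·t(position 3)
Solving: t(position 1) = 4.4000, t(position 2) = 4.8400, t(position 3) = 5.3200.
Expected steps from position 3 to position 4: 5.3200.

5.3200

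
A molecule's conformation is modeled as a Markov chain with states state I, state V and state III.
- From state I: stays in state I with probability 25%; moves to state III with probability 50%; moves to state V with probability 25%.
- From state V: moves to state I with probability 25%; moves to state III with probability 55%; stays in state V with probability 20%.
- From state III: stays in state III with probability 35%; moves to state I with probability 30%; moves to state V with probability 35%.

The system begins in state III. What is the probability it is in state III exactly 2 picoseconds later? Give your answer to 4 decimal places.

Sum over the intermediate state after 1 picosecond:
P = P(state III→state I)·P(state I→state III) + P(state III→state V)·P(state V→state III) + P(state III→state III)·P(state III→state III)
  = 0.3×0.5 + 0.35×0.55 + 0.35×0.35
  = 0.1500 + 0.1925 + 0.1225 = 0.4650

0.4650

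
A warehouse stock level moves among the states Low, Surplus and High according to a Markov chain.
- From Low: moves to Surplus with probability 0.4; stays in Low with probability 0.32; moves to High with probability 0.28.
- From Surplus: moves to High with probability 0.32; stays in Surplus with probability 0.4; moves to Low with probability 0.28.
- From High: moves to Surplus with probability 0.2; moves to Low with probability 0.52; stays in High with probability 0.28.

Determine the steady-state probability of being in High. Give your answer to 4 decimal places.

0.2937

Let the stationary distribution be π with π = πP and π_1 + π_2 + π_3 = 1.
π_1 = 0.32·π_1 + 0.28·π_2 + 0.52·π_3
π_2 = 0.4·π_1 + 0.4·π_2 + 0.2·π_3
Solving with the normalization constraint gives π = (0.3651, 0.3413, 0.2937).
So the stationary probability of High is 0.2937.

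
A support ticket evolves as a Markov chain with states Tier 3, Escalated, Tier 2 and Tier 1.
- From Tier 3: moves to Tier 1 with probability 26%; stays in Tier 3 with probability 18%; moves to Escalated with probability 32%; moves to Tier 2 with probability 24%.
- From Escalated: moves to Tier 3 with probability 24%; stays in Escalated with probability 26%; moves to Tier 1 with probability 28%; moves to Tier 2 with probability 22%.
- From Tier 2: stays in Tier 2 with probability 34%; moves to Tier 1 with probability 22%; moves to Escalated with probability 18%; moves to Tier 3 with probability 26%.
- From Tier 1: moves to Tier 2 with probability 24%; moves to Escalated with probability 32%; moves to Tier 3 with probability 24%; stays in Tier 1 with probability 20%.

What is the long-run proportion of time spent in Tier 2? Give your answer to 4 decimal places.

Let the stationary distribution be π with π = πP and π_1 + π_2 + π_3 + π_4 = 1.
π_1 = 0.18·π_1 + 0.24·π_2 + 0.26·π_3 + 0.24·π_4
π_2 = 0.32·π_1 + 0.26·π_2 + 0.18·π_3 + 0.32·π_4
π_3 = 0.24·π_1 + 0.22·π_2 + 0.34·π_3 + 0.24·π_4
Solving with the normalization constraint gives π = (0.2313, 0.2675, 0.2607, 0.2405).
So the stationary probability of Tier 2 is 0.2607.

0.2607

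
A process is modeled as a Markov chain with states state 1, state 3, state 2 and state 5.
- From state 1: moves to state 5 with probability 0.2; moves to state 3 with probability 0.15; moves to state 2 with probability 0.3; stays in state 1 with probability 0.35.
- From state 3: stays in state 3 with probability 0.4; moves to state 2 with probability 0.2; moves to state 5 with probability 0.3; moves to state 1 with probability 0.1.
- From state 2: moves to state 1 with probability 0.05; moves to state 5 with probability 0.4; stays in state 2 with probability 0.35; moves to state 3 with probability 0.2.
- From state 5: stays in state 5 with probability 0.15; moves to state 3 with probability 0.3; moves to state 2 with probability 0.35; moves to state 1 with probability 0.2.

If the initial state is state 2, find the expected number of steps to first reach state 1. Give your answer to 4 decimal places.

9.1818

Let t(s) be the expected number of steps to first reach state 1 from state s, with t(state 1) = 0. Conditioning on the first step:
t(state 3) = 1 + 0.4·t(state 3) + 0.2·t(state 2) + 0.3·t(state 5)
t(state 2) = 1 + 0.2·t(state 3) + 0.35·t(state 2) + 0.4·t(state 5)
t(state 5) = 1 + 0.3·t(state 3) + 0.35·t(state 2) + 0.15·t(state 5)
Solving: t(state 3) = 8.7500, t(state 2) = 9.1818, t(state 5) = 8.0455.
Expected steps from state 2 to state 1: 9.1818.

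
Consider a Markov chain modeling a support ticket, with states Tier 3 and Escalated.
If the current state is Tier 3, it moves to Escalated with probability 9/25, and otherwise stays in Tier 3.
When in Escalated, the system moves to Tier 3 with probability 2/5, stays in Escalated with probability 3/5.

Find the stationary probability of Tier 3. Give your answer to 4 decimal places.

Let the stationary distribution be π with π = πP and π_1 + π_2 = 1.
π_1 = 0.64·π_1 + 0.4·π_2
Solving with the normalization constraint gives π = (0.5263, 0.4737).
So the stationary probability of Tier 3 is 0.5263.

0.5263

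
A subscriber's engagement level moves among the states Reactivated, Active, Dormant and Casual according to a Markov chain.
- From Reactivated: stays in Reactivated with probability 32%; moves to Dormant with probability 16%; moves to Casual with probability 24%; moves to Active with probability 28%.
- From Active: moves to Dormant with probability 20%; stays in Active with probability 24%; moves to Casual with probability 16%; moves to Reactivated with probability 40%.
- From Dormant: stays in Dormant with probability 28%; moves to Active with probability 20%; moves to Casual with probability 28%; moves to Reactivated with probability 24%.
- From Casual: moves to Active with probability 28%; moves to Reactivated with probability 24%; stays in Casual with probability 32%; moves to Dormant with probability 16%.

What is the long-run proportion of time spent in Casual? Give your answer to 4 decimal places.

0.2472

Let the stationary distribution be π with π = πP and π_1 + π_2 + π_3 + π_4 = 1.
π_1 = 0.32·π_1 + 0.4·π_2 + 0.24·π_3 + 0.24·π_4
π_2 = 0.28·π_1 + 0.24·π_2 + 0.2·π_3 + 0.28·π_4
π_3 = 0.16·π_1 + 0.2·π_2 + 0.28·π_3 + 0.16·π_4
Solving with the normalization constraint gives π = (0.3051, 0.2544, 0.1934, 0.2472).
So the stationary probability of Casual is 0.2472.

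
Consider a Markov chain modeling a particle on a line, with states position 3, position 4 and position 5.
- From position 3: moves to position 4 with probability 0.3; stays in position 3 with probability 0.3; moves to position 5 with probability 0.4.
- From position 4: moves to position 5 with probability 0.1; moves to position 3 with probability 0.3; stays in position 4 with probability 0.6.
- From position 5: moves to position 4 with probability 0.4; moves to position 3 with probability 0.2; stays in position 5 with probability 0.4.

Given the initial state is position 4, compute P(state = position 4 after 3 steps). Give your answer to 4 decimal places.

Propagate the distribution vector 3 steps from position 4.
After 0 steps: (0.0000, 1.0000, 0.0000)
After 1 step: (0.3000, 0.6000, 0.1000)
After 2 steps: (0.2900, 0.4900, 0.2200)
After 3 steps: (0.2780, 0.4690, 0.2530)
P(in position 4 after 3 steps) = 0.4690

0.4690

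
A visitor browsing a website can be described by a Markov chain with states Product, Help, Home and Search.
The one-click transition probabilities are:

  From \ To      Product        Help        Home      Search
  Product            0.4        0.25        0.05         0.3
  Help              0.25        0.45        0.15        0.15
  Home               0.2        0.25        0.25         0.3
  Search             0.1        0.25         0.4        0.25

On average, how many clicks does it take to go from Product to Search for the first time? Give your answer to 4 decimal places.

Let t(s) be the expected number of clicks to first reach Search from state s, with t(Search) = 0. Conditioning on the first click:
t(Product) = 1 + 0.4·t(Product) + 0.25·t(Help) + 0.05·t(Home)
t(Help) = 1 + 0.25·t(Product) + 0.45·t(Help) + 0.15·t(Home)
t(Home) = 1 + 0.2·t(Product) + 0.25·t(Help) + 0.25·t(Home)
Solving: t(Product) = 3.9506, t(Help) = 4.6914, t(Home) = 3.9506.
Expected clicks from Product to Search: 3.9506.

3.9506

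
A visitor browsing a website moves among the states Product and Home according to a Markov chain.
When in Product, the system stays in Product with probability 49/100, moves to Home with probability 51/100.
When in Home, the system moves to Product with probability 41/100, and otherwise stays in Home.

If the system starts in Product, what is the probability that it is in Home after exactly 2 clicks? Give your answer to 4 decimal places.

0.5508

Sum over the intermediate state after 1 click:
P = P(Product→Product)·P(Product→Home) + P(Product→Home)·P(Home→Home)
  = 0.49×0.51 + 0.51×0.59
  = 0.2499 + 0.3009 = 0.5508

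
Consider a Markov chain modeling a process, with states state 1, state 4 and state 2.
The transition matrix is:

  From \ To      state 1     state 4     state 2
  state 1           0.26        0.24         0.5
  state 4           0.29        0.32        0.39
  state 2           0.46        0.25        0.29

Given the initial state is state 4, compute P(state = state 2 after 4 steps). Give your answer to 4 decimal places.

Propagate the distribution vector 4 steps from state 4.
After 0 steps: (0.0000, 1.0000, 0.0000)
After 1 step: (0.2900, 0.3200, 0.3900)
After 2 steps: (0.3476, 0.2695, 0.3829)
After 3 steps: (0.3447, 0.2654, 0.3899)
After 4 steps: (0.3460, 0.2651, 0.3889)
P(in state 2 after 4 steps) = 0.3889

0.3889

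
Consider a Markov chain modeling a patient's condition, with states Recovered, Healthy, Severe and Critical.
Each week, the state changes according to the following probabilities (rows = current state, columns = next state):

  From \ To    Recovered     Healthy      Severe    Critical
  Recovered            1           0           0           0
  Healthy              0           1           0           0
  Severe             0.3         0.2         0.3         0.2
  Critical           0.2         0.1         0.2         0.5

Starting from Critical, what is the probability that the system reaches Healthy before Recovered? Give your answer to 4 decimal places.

0.3548

Let h(s) be the probability of absorption at Healthy starting from transient state s. Then h(Healthy) = 1 and h(Recovered) = 0. By first-step analysis:
h(Severe) = 0.3·0 + 0.2·1 + 0.3·h(Severe) + 0.2·h(Critical)
h(Critical) = 0.2·0 + 0.1·1 + 0.2·h(Severe) + 0.5·h(Critical)
Solving: h(Severe) = 0.3871, h(Critical) = 0.3548.
Starting from Critical, the probability is 0.3548.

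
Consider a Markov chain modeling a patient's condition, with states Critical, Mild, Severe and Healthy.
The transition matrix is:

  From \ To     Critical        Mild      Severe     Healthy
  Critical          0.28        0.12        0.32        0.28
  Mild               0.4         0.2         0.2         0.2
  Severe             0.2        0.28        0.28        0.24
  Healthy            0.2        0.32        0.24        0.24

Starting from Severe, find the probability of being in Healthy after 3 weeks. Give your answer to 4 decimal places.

0.2415

Propagate the distribution vector 3 weeks from Severe.
After 0 weeks: (0.0000, 0.0000, 1.0000, 0.0000)
After 1 week: (0.2000, 0.2800, 0.2800, 0.2400)
After 2 weeks: (0.2720, 0.2352, 0.2560, 0.2368)
After 3 weeks: (0.2688, 0.2271, 0.2626, 0.2415)
P(in Healthy after 3 weeks) = 0.2415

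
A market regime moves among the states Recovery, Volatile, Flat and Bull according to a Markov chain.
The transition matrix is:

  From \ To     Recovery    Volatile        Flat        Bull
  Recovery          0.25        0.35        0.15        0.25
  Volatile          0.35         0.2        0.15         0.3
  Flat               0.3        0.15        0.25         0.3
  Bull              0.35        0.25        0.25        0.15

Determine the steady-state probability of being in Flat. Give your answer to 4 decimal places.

Let the stationary distribution be π with π = πP and π_1 + π_2 + π_3 + π_4 = 1.
π_1 = 0.25·π_1 + 0.35·π_2 + 0.3·π_3 + 0.35·π_4
π_2 = 0.35·π_1 + 0.2·π_2 + 0.15·π_3 + 0.25·π_4
π_3 = 0.15·π_1 + 0.15·π_2 + 0.25·π_3 + 0.25·π_4
Solving with the normalization constraint gives π = (0.3094, 0.2491, 0.1942, 0.2474).
So the stationary probability of Flat is 0.1942.

0.1942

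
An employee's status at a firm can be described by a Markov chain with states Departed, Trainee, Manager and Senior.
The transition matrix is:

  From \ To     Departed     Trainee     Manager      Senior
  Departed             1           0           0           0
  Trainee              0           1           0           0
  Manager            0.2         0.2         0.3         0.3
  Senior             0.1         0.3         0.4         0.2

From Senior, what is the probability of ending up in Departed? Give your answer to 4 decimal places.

Let h(s) be the probability of absorption at Departed starting from transient state s. Then h(Departed) = 1 and h(Trainee) = 0. By first-step analysis:
h(Manager) = 0.2·1 + 0.2·0 + 0.3·h(Manager) + 0.3·h(Senior)
h(Senior) = 0.1·1 + 0.3·0 + 0.4·h(Manager) + 0.2·h(Senior)
Solving: h(Manager) = 0.4318, h(Senior) = 0.3409.
Starting from Senior, the probability is 0.3409.

0.3409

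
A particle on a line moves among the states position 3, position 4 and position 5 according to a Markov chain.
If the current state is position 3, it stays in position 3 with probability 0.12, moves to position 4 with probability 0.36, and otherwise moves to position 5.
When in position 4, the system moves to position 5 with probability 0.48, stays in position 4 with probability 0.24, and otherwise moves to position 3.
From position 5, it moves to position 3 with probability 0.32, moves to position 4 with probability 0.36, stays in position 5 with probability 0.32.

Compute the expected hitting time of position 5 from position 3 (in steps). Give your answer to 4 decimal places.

Let t(s) be the expected number of steps to first reach position 5 from state s, with t(position 5) = 0. Conditioning on the first step:
t(position 3) = 1 + 0.12·t(position 3) + 0.36·t(position 4)
t(position 4) = 1 + 0.28·t(position 3) + 0.24·t(position 4)
Solving: t(position 3) = 1.9718, t(position 4) = 2.0423.
Expected steps from position 3 to position 5: 1.9718.

1.9718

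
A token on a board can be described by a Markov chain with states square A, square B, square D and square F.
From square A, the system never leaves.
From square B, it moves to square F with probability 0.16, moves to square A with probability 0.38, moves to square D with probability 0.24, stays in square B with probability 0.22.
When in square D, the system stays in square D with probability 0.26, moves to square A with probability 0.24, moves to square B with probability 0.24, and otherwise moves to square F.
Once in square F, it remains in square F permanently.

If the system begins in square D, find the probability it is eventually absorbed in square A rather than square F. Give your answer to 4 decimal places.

Let h(s) be the probability of absorption at square A starting from transient state s. Then h(square A) = 1 and h(square F) = 0. By first-step analysis:
h(square B) = 0.38·1 + 0.22·h(square B) + 0.24·h(square D) + 0.16·0
h(square D) = 0.24·1 + 0.24·h(square B) + 0.26·h(square D) + 0.26·0
Solving: h(square B) = 0.6520, h(square D) = 0.5358.
Starting from square D, the probability is 0.5358.

0.5358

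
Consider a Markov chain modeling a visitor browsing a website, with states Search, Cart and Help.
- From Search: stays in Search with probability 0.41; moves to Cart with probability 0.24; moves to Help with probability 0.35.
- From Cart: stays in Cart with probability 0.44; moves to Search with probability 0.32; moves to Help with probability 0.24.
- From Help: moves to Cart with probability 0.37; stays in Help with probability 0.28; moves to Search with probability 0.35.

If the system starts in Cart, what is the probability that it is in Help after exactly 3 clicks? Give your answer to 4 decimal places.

Propagate the distribution vector 3 clicks from Cart.
After 0 clicks: (0.0000, 1.0000, 0.0000)
After 1 click: (0.3200, 0.4400, 0.2400)
After 2 clicks: (0.3560, 0.3592, 0.2848)
After 3 clicks: (0.3606, 0.3489, 0.2906)
P(in Help after 3 clicks) = 0.2906

0.2906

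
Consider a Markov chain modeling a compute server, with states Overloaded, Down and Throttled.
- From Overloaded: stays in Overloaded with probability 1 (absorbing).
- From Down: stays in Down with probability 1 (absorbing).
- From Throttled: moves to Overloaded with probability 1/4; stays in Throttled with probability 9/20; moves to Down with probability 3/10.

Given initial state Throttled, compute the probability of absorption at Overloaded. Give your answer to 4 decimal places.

Let h(s) be the probability of absorption at Overloaded starting from transient state s. Then h(Overloaded) = 1 and h(Down) = 0. By first-step analysis:
h(Throttled) = 0.25·1 + 0.3·0 + 0.45·h(Throttled)
Solving: h(Throttled) = 0.4545.
Starting from Throttled, the probability is 0.4545.

0.4545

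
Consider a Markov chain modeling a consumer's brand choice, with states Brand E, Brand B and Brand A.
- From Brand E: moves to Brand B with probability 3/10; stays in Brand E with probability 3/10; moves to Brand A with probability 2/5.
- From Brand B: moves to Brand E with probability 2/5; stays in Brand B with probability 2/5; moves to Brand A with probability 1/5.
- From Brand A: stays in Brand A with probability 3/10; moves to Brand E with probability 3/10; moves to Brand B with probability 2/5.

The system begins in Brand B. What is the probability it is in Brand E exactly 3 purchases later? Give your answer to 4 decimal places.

Propagate the distribution vector 3 purchases from Brand B.
After 0 purchases: (0.0000, 1.0000, 0.0000)
After 1 purchase: (0.4000, 0.4000, 0.2000)
After 2 purchases: (0.3400, 0.3600, 0.3000)
After 3 purchases: (0.3360, 0.3660, 0.2980)
P(in Brand E after 3 purchases) = 0.3360

0.3360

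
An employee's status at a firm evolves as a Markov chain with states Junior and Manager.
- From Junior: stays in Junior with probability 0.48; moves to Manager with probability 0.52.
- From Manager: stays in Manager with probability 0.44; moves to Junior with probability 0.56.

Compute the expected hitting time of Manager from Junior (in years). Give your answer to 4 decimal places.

1.9231

Let t(s) be the expected number of years to first reach Manager from state s, with t(Manager) = 0. Conditioning on the first year:
t(Junior) = 1 + 0.48·t(Junior)
Solving: t(Junior) = 1.9231.
Expected years from Junior to Manager: 1.9231.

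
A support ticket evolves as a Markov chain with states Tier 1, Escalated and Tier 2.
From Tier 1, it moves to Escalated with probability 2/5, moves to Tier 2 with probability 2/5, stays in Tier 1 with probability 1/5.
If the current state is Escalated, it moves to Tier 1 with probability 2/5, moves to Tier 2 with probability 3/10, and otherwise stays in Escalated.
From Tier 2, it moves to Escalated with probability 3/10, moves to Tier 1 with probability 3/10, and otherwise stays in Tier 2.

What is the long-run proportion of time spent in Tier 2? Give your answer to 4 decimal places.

0.3670

Let the stationary distribution be π with π = πP and π_1 + π_2 + π_3 = 1.
π_1 = 0.2·π_1 + 0.4·π_2 + 0.3·π_3
π_2 = 0.4·π_1 + 0.3·π_2 + 0.3·π_3
Solving with the normalization constraint gives π = (0.3028, 0.3303, 0.3670).
So the stationary probability of Tier 2 is 0.3670.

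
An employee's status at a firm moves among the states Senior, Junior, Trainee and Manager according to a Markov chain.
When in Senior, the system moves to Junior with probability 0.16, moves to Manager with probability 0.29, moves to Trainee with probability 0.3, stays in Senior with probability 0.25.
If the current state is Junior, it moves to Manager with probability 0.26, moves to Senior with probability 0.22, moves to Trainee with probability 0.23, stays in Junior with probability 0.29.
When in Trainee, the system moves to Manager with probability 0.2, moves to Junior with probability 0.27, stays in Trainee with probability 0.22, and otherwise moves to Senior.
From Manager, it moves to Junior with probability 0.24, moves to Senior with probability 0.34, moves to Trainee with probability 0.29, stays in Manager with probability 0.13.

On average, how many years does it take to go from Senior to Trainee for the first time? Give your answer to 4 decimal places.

Let t(s) be the expected number of years to first reach Trainee from state s, with t(Trainee) = 0. Conditioning on the first year:
t(Senior) = 1 + 0.25·t(Senior) + 0.16·t(Junior) + 0.29·t(Manager)
t(Junior) = 1 + 0.22·t(Senior) + 0.29·t(Junior) + 0.26·t(Manager)
t(Manager) = 1 + 0.34·t(Senior) + 0.24·t(Junior) + 0.13·t(Manager)
Solving: t(Senior) = 3.5323, t(Junior) = 3.8147, t(Manager) = 3.5822.
Expected years from Senior to Trainee: 3.5323.

3.5323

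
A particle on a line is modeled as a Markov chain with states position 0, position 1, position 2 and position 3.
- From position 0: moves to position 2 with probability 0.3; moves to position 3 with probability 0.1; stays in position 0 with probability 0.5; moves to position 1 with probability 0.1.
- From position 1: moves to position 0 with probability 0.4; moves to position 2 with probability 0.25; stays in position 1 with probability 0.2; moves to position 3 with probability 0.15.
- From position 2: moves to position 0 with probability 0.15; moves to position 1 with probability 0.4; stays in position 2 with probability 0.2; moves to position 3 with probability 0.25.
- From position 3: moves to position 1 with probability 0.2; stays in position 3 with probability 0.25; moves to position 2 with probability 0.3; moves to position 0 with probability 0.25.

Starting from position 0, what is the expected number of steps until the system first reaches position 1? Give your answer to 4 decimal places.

5.0404

Let t(s) be the expected number of steps to first reach position 1 from state s, with t(position 1) = 0. Conditioning on the first step:
t(position 0) = 1 + 0.5·t(position 0) + 0.3·t(position 2) + 0.1·t(position 3)
t(position 2) = 1 + 0.15·t(position 0) + 0.2·t(position 2) + 0.25·t(position 3)
t(position 3) = 1 + 0.25·t(position 0) + 0.3·t(position 2) + 0.25·t(position 3)
Solving: t(position 0) = 5.0404, t(position 2) = 3.5849, t(position 3) = 4.4474.
Expected steps from position 0 to position 1: 5.0404.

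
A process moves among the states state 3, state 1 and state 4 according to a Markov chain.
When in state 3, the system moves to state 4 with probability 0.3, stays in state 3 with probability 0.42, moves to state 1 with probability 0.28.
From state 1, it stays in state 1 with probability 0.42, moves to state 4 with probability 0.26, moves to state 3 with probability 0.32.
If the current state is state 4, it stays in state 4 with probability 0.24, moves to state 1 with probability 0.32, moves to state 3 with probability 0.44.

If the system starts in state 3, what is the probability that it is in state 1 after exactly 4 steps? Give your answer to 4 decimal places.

Propagate the distribution vector 4 steps from state 3.
After 0 steps: (1.0000, 0.0000, 0.0000)
After 1 step: (0.4200, 0.2800, 0.3000)
After 2 steps: (0.3980, 0.3312, 0.2708)
After 3 steps: (0.3923, 0.3372, 0.2705)
After 4 steps: (0.3917, 0.3380, 0.2703)
P(in state 1 after 4 steps) = 0.3380

0.3380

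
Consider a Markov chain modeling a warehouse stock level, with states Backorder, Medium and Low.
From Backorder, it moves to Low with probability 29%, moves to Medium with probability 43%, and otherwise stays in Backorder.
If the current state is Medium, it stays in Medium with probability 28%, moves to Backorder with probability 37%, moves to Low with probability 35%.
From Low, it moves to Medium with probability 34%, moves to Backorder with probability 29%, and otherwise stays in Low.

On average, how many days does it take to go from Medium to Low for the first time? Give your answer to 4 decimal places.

3.0337

Let t(s) be the expected number of days to first reach Low from state s, with t(Low) = 0. Conditioning on the first day:
t(Backorder) = 1 + 0.28·t(Backorder) + 0.43·t(Medium)
t(Medium) = 1 + 0.37·t(Backorder) + 0.28·t(Medium)
Solving: t(Backorder) = 3.2007, t(Medium) = 3.0337.
Expected days from Medium to Low: 3.0337.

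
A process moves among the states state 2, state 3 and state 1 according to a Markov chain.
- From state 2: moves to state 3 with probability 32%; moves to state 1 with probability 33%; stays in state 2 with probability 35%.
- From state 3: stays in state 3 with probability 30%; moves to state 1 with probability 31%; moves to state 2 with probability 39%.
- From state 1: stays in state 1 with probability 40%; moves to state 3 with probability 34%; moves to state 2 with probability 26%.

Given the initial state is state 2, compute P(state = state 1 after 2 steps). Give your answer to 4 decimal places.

Sum over the intermediate state after 1 step:
P = P(state 2→state 2)·P(state 2→state 1) + P(state 2→state 3)·P(state 3→state 1) + P(state 2→state 1)·P(state 1→state 1)
  = 0.35×0.33 + 0.32×0.31 + 0.33×0.4
  = 0.1155 + 0.0992 + 0.1320 = 0.3467

0.3467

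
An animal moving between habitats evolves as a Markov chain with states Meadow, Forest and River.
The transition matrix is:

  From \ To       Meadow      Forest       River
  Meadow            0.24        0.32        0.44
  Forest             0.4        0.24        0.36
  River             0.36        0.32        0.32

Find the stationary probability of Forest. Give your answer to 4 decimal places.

Let the stationary distribution be π with π = πP and π_1 + π_2 + π_3 = 1.
π_1 = 0.24·π_1 + 0.4·π_2 + 0.36·π_3
π_2 = 0.32·π_1 + 0.24·π_2 + 0.32·π_3
Solving with the normalization constraint gives π = (0.3320, 0.2963, 0.3717).
So the stationary probability of Forest is 0.2963.

0.2963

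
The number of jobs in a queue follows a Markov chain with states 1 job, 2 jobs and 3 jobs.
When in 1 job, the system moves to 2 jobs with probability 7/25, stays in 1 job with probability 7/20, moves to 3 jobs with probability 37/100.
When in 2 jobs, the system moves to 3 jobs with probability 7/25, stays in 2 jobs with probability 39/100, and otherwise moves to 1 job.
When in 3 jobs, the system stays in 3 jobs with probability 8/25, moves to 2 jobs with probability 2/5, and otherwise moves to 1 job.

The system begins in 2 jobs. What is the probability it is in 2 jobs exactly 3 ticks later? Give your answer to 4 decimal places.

Propagate the distribution vector 3 ticks from 2 jobs.
After 0 ticks: (0.0000, 1.0000, 0.0000)
After 1 tick: (0.3300, 0.3900, 0.2800)
After 2 ticks: (0.3226, 0.3565, 0.3209)
After 3 ticks: (0.3204, 0.3577, 0.3219)
P(in 2 jobs after 3 ticks) = 0.3577

0.3577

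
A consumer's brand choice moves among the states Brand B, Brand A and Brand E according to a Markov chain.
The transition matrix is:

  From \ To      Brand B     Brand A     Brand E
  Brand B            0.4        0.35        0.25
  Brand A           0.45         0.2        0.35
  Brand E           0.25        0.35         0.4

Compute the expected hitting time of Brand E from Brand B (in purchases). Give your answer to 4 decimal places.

Let t(s) be the expected number of purchases to first reach Brand E from state s, with t(Brand E) = 0. Conditioning on the first purchase:
t(Brand B) = 1 + 0.4·t(Brand B) + 0.35·t(Brand A)
t(Brand A) = 1 + 0.45·t(Brand B) + 0.2·t(Brand A)
Solving: t(Brand B) = 3.5659, t(Brand A) = 3.2558.
Expected purchases from Brand B to Brand E: 3.5659.

3.5659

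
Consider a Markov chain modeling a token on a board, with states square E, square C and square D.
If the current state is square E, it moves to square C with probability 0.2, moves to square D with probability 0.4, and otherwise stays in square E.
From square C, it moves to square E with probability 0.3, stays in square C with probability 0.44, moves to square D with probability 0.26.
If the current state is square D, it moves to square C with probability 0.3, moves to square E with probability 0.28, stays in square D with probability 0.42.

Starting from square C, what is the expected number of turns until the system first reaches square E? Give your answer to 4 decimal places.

3.4036

Let t(s) be the expected number of turns to first reach square E from state s, with t(square E) = 0. Conditioning on the first turn:
t(square C) = 1 + 0.44·t(square C) + 0.26·t(square D)
t(square D) = 1 + 0.3·t(square C) + 0.42·t(square D)
Solving: t(square C) = 3.4036, t(square D) = 3.4846.
Expected turns from square C to square E: 3.4036.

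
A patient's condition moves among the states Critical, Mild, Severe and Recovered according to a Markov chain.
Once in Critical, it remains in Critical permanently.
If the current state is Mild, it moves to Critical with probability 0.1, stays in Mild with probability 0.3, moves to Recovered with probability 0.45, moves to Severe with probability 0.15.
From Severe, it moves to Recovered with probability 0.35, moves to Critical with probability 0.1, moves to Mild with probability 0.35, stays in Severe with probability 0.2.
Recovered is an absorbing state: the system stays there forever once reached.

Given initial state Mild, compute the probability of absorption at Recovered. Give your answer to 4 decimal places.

Let h(s) be the probability of absorption at Recovered starting from transient state s. Then h(Recovered) = 1 and h(Critical) = 0. By first-step analysis:
h(Mild) = 0.1·0 + 0.3·h(Mild) + 0.15·h(Severe) + 0.45·1
h(Severe) = 0.1·0 + 0.35·h(Mild) + 0.2·h(Severe) + 0.35·1
Solving: h(Mild) = 0.8128, h(Severe) = 0.7931.
Starting from Mild, the probability is 0.8128.

0.8128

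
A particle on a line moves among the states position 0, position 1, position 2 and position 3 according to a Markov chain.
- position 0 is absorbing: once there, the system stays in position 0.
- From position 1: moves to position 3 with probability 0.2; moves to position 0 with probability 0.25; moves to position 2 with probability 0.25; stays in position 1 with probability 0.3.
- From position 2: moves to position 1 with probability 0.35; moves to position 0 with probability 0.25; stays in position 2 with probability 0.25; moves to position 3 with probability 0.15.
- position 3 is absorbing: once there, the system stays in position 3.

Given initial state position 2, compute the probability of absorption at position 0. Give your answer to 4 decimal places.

0.6000

Let h(s) be the probability of absorption at position 0 starting from transient state s. Then h(position 0) = 1 and h(position 3) = 0. By first-step analysis:
h(position 1) = 0.25·1 + 0.3·h(position 1) + 0.25·h(position 2) + 0.2·0
h(position 2) = 0.25·1 + 0.35·h(position 1) + 0.25·h(position 2) + 0.15·0
Solving: h(position 1) = 0.5714, h(position 2) = 0.6000.
Starting from position 2, the probability is 0.6000.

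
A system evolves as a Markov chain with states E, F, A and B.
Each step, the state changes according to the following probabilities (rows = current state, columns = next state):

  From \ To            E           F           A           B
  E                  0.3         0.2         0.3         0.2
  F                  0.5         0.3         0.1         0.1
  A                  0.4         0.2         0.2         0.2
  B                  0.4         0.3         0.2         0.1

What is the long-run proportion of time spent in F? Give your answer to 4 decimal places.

Let the stationary distribution be π with π = πP and π_1 + π_2 + π_3 + π_4 = 1.
π_1 = 0.3·π_1 + 0.5·π_2 + 0.4·π_3 + 0.4·π_4
π_2 = 0.2·π_1 + 0.3·π_2 + 0.2·π_3 + 0.3·π_4
π_3 = 0.3·π_1 + 0.1·π_2 + 0.2·π_3 + 0.2·π_4
Solving with the normalization constraint gives π = (0.3855, 0.2400, 0.2145, 0.1600).
So the stationary probability of F is 0.2400.

0.2400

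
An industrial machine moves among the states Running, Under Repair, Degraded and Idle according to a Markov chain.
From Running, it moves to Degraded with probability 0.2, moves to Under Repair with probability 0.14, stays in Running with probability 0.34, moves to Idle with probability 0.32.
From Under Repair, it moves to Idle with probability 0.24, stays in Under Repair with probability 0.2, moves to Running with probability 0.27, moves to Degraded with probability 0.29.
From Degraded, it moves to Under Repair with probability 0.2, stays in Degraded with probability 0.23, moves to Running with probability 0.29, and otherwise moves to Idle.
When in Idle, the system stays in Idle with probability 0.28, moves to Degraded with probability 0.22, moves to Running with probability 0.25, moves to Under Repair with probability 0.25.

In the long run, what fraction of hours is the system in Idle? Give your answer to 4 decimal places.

0.2837

Let the stationary distribution be π with π = πP and π_1 + π_2 + π_3 + π_4 = 1.
π_1 = 0.34·π_1 + 0.27·π_2 + 0.29·π_3 + 0.25·π_4
π_2 = 0.14·π_1 + 0.2·π_2 + 0.2·π_3 + 0.25·π_4
π_3 = 0.2·π_1 + 0.29·π_2 + 0.23·π_3 + 0.22·π_4
Solving with the normalization constraint gives π = (0.2892, 0.1968, 0.2303, 0.2837).
So the stationary probability of Idle is 0.2837.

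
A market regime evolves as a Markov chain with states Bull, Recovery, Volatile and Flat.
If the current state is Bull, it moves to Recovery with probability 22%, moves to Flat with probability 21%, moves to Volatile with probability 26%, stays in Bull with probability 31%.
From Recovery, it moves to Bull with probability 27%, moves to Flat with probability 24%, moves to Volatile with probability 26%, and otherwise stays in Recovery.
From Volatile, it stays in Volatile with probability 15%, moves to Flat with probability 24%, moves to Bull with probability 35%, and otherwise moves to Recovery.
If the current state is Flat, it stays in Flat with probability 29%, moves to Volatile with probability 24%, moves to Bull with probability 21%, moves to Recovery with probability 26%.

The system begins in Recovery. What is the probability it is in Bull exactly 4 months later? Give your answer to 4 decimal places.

0.2852

Propagate the distribution vector 4 months from Recovery.
After 0 months: (0.0000, 1.0000, 0.0000, 0.0000)
After 1 month: (0.2700, 0.2300, 0.2600, 0.2400)
After 2 months: (0.2872, 0.2423, 0.2266, 0.2439)
After 3 months: (0.2850, 0.2412, 0.2302, 0.2436)
After 4 months: (0.2852, 0.2414, 0.2298, 0.2436)
P(in Bull after 4 months) = 0.2852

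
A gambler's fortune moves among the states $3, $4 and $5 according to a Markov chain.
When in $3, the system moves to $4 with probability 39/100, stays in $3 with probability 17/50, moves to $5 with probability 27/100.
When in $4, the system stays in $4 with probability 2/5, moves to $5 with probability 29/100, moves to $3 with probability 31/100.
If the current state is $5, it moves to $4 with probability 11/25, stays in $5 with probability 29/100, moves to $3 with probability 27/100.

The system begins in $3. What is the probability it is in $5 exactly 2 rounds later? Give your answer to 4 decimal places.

0.2832

Sum over the intermediate state after 1 round:
P = P($3→$3)·P($3→$5) + P($3→$4)·P($4→$5) + P($3→$5)·P($5→$5)
  = 0.34×0.27 + 0.39×0.29 + 0.27×0.29
  = 0.0918 + 0.1131 + 0.0783 = 0.2832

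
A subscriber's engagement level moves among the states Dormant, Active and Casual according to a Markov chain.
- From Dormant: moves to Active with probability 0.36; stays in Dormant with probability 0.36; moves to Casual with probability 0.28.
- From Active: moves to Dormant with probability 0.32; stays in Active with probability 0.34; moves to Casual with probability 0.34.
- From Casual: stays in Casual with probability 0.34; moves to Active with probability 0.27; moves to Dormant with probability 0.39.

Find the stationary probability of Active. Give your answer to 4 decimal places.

0.3248

Let the stationary distribution be π with π = πP and π_1 + π_2 + π_3 = 1.
π_1 = 0.36·π_1 + 0.32·π_2 + 0.39·π_3
π_2 = 0.36·π_1 + 0.34·π_2 + 0.27·π_3
Solving with the normalization constraint gives π = (0.3566, 0.3248, 0.3186).
So the stationary probability of Active is 0.3248.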